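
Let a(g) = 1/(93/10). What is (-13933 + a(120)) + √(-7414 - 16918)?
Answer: -1295759/93 + 2*I*√6083 ≈ -13933.0 + 155.99*I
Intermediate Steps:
a(g) = 10/93 (a(g) = 1/(93*(⅒)) = 1/(93/10) = 10/93)
(-13933 + a(120)) + √(-7414 - 16918) = (-13933 + 10/93) + √(-7414 - 16918) = -1295759/93 + √(-24332) = -1295759/93 + 2*I*√6083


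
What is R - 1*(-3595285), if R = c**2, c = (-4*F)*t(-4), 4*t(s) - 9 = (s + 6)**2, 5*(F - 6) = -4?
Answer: 89996369/25 ≈ 3.5999e+6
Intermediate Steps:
F = 26/5 (F = 6 + (1/5)*(-4) = 6 - 4/5 = 26/5 ≈ 5.2000)
t(s) = 9/4 + (6 + s)**2/4 (t(s) = 9/4 + (s + 6)**2/4 = 9/4 + (6 + s)**2/4)
c = -338/5 (c = (-4*26/5)*(9/4 + (6 - 4)**2/4) = -104*(9/4 + (1/4)*2**2)/5 = -104*(9/4 + (1/4)*4)/5 = -104*(9/4 + 1)/5 = -104/5*13/4 = -338/5 ≈ -67.600)
R = 114244/25 (R = (-338/5)**2 = 114244/25 ≈ 4569.8)
R - 1*(-3595285) = 114244/25 - 1*(-3595285) = 114244/25 + 3595285 = 89996369/25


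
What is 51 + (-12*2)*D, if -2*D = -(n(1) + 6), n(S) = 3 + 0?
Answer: -57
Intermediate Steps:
n(S) = 3
D = 9/2 (D = -(-1)*(3 + 6)/2 = -(-1)*9/2 = -½*(-9) = 9/2 ≈ 4.5000)
51 + (-12*2)*D = 51 - 12*2*(9/2) = 51 - 24*9/2 = 51 - 108 = -57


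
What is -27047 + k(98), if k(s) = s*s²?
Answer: 914145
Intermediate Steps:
k(s) = s³
-27047 + k(98) = -27047 + 98³ = -27047 + 941192 = 914145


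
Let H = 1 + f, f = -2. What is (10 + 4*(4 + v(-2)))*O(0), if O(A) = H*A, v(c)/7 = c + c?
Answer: 0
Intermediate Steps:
v(c) = 14*c (v(c) = 7*(c + c) = 7*(2*c) = 14*c)
H = -1 (H = 1 - 2 = -1)
O(A) = -A
(10 + 4*(4 + v(-2)))*O(0) = (10 + 4*(4 + 14*(-2)))*(-1*0) = (10 + 4*(4 - 28))*0 = (10 + 4*(-24))*0 = (10 - 96)*0 = -86*0 = 0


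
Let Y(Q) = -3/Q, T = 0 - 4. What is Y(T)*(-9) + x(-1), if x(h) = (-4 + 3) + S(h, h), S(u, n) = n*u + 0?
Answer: -27/4 ≈ -6.7500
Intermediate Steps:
T = -4
S(u, n) = n*u
x(h) = -1 + h² (x(h) = (-4 + 3) + h*h = -1 + h²)
Y(T)*(-9) + x(-1) = -3/(-4)*(-9) + (-1 + (-1)²) = -3*(-¼)*(-9) + (-1 + 1) = (¾)*(-9) + 0 = -27/4 + 0 = -27/4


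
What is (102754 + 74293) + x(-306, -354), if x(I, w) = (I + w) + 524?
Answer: 176911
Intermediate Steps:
x(I, w) = 524 + I + w
(102754 + 74293) + x(-306, -354) = (102754 + 74293) + (524 - 306 - 354) = 177047 - 136 = 176911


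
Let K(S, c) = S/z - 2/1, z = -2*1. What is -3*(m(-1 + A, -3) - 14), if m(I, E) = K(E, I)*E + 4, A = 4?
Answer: 51/2 ≈ 25.500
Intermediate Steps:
z = -2
K(S, c) = -2 - S/2 (K(S, c) = S/(-2) - 2/1 = S*(-½) - 2*1 = -S/2 - 2 = -2 - S/2)
m(I, E) = 4 + E*(-2 - E/2) (m(I, E) = (-2 - E/2)*E + 4 = E*(-2 - E/2) + 4 = 4 + E*(-2 - E/2))
-3*(m(-1 + A, -3) - 14) = -3*((4 - ½*(-3)*(4 - 3)) - 14) = -3*((4 - ½*(-3)*1) - 14) = -3*((4 + 3/2) - 14) = -3*(11/2 - 14) = -3*(-17/2) = 51/2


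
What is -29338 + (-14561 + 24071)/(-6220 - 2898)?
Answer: -133756697/4559 ≈ -29339.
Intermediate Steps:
-29338 + (-14561 + 24071)/(-6220 - 2898) = -29338 + 9510/(-9118) = -29338 + 9510*(-1/9118) = -29338 - 4755/4559 = -133756697/4559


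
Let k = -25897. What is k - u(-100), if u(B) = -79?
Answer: -25818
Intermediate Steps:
k - u(-100) = -25897 - 1*(-79) = -25897 + 79 = -25818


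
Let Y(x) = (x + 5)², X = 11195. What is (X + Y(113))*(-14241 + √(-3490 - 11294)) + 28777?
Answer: -357690902 + 200952*I*√231 ≈ -3.5769e+8 + 3.0542e+6*I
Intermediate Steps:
Y(x) = (5 + x)²
(X + Y(113))*(-14241 + √(-3490 - 11294)) + 28777 = (11195 + (5 + 113)²)*(-14241 + √(-3490 - 11294)) + 28777 = (11195 + 118²)*(-14241 + √(-14784)) + 28777 = (11195 + 13924)*(-14241 + 8*I*√231) + 28777 = 25119*(-14241 + 8*I*√231) + 28777 = (-357719679 + 200952*I*√231) + 28777 = -357690902 + 200952*I*√231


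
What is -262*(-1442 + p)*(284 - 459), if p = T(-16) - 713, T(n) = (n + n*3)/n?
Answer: -98623350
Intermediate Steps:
T(n) = 4 (T(n) = (n + 3*n)/n = (4*n)/n = 4)
p = -709 (p = 4 - 713 = -709)
-262*(-1442 + p)*(284 - 459) = -262*(-1442 - 709)*(284 - 459) = -(-563562)*(-175) = -262*376425 = -98623350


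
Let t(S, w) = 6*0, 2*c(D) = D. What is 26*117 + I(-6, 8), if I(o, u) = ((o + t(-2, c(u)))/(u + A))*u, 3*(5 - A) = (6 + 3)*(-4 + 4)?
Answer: 39498/13 ≈ 3038.3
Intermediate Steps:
c(D) = D/2
t(S, w) = 0
A = 5 (A = 5 - (6 + 3)*(-4 + 4)/3 = 5 - 3*0 = 5 - 1/3*0 = 5 + 0 = 5)
I(o, u) = o*u/(5 + u) (I(o, u) = ((o + 0)/(u + 5))*u = (o/(5 + u))*u = o*u/(5 + u))
26*117 + I(-6, 8) = 26*117 - 6*8/(5 + 8) = 3042 - 6*8/13 = 3042 - 6*8*1/13 = 3042 - 48/13 = 39498/13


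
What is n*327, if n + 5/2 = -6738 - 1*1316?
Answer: -5268951/2 ≈ -2.6345e+6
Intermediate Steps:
n = -16113/2 (n = -5/2 + (-6738 - 1*1316) = -5/2 + (-6738 - 1316) = -5/2 - 8054 = -16113/2 ≈ -8056.5)
n*327 = -16113/2*327 = -5268951/2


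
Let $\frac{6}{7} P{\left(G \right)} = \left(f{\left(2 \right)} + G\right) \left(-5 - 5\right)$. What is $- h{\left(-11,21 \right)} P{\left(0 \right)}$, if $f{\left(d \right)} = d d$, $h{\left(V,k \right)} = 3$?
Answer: $140$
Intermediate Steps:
$f{\left(d \right)} = d^{2}$
$P{\left(G \right)} = - \frac{140}{3} - \frac{35 G}{3}$ ($P{\left(G \right)} = \frac{7 \left(2^{2} + G\right) \left(-5 - 5\right)}{6} = \frac{7 \left(4 + G\right) \left(-10\right)}{6} = \frac{7 \left(-40 - 10 G\right)}{6} = - \frac{140}{3} - \frac{35 G}{3}$)
$- h{\left(-11,21 \right)} P{\left(0 \right)} = \left(-1\right) 3 \left(- \frac{140}{3} - 0\right) = - 3 \left(- \frac{140}{3} + 0\right) = \left(-3\right) \left(- \frac{140}{3}\right) = 140$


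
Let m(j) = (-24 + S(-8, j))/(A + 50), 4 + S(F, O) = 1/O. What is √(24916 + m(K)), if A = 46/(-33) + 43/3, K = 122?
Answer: √1599790909047346/253394 ≈ 157.85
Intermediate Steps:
S(F, O) = -4 + 1/O
A = 427/33 (A = 46*(-1/33) + 43*(⅓) = -46/33 + 43/3 = 427/33 ≈ 12.939)
m(j) = -924/2077 + 33/(2077*j) (m(j) = (-24 + (-4 + 1/j))/(427/33 + 50) = (-28 + 1/j)/(2077/33) = (-28 + 1/j)*(33/2077) = -924/2077 + 33/(2077*j))
√(24916 + m(K)) = √(24916 + (33/2077)*(1 - 28*122)/122) = √(24916 + (33/2077)*(1/122)*(1 - 3416)) = √(24916 + (33/2077)*(1/122)*(-3415)) = √(24916 - 112695/253394) = √(6313452209/253394) = √1599790909047346/253394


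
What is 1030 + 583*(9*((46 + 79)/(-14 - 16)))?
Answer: -41665/2 ≈ -20833.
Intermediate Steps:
1030 + 583*(9*((46 + 79)/(-14 - 16))) = 1030 + 583*(9*(125/(-30))) = 1030 + 583*(9*(125*(-1/30))) = 1030 + 583*(9*(-25/6)) = 1030 + 583*(-75/2) = 1030 - 43725/2 = -41665/2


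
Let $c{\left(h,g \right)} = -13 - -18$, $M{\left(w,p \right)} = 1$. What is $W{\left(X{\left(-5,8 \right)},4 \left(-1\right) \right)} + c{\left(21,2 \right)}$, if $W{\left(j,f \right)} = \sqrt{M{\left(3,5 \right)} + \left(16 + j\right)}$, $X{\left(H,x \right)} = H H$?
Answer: $5 + \sqrt{42} \approx 11.481$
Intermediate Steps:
$c{\left(h,g \right)} = 5$ ($c{\left(h,g \right)} = -13 + 18 = 5$)
$X{\left(H,x \right)} = H^{2}$
$W{\left(j,f \right)} = \sqrt{17 + j}$ ($W{\left(j,f \right)} = \sqrt{1 + \left(16 + j\right)} = \sqrt{17 + j}$)
$W{\left(X{\left(-5,8 \right)},4 \left(-1\right) \right)} + c{\left(21,2 \right)} = \sqrt{17 + \left(-5\right)^{2}} + 5 = \sqrt{17 + 25} + 5 = \sqrt{42} + 5 = 5 + \sqrt{42}$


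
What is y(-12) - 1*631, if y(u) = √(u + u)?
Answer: -631 + 2*I*√6 ≈ -631.0 + 4.899*I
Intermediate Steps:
y(u) = √2*√u (y(u) = √(2*u) = √2*√u)
y(-12) - 1*631 = √2*√(-12) - 1*631 = √2*(2*I*√3) - 631 = 2*I*√6 - 631 = -631 + 2*I*√6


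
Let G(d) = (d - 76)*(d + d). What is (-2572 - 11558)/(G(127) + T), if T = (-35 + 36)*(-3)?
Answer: -1570/1439 ≈ -1.0910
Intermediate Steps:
G(d) = 2*d*(-76 + d) (G(d) = (-76 + d)*(2*d) = 2*d*(-76 + d))
T = -3 (T = 1*(-3) = -3)
(-2572 - 11558)/(G(127) + T) = (-2572 - 11558)/(2*127*(-76 + 127) - 3) = -14130/(2*127*51 - 3) = -14130/(12954 - 3) = -14130/12951 = -14130*1/12951 = -1570/1439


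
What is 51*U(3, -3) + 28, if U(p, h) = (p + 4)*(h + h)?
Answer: -2114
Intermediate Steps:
U(p, h) = 2*h*(4 + p) (U(p, h) = (4 + p)*(2*h) = 2*h*(4 + p))
51*U(3, -3) + 28 = 51*(2*(-3)*(4 + 3)) + 28 = 51*(2*(-3)*7) + 28 = 51*(-42) + 28 = -2142 + 28 = -2114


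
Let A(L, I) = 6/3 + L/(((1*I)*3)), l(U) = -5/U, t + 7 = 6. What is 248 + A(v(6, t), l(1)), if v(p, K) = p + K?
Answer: 749/3 ≈ 249.67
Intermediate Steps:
t = -1 (t = -7 + 6 = -1)
v(p, K) = K + p
A(L, I) = 2 + L/(3*I) (A(L, I) = 6*(⅓) + L/((I*3)) = 2 + L/((3*I)) = 2 + L*(1/(3*I)) = 2 + L/(3*I))
248 + A(v(6, t), l(1)) = 248 + (2 + (-1 + 6)/(3*((-5/1)))) = 248 + (2 + (⅓)*5/(-5*1)) = 248 + (2 + (⅓)*5/(-5)) = 248 + (2 + (⅓)*5*(-⅕)) = 248 + (2 - ⅓) = 248 + 5/3 = 749/3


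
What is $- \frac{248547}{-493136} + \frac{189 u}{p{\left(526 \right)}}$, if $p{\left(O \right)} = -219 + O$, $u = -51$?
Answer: $- \frac{4677033975}{151392752} \approx -30.893$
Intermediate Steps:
$- \frac{248547}{-493136} + \frac{189 u}{p{\left(526 \right)}} = - \frac{248547}{-493136} + \frac{189 \left(-51\right)}{-219 + 526} = \left(-248547\right) \left(- \frac{1}{493136}\right) - \frac{9639}{307} = \frac{248547}{493136} - \frac{9639}{307} = - \frac{4677033975}{151392752}$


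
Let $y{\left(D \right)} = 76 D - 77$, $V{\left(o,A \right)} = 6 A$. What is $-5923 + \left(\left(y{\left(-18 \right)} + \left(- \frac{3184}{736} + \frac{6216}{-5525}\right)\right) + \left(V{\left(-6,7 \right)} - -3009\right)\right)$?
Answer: $- \frac{1098550961}{254150} \approx -4322.5$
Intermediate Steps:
$y{\left(D \right)} = -77 + 76 D$
$-5923 + \left(\left(y{\left(-18 \right)} + \left(- \frac{3184}{736} + \frac{6216}{-5525}\right)\right) + \left(V{\left(-6,7 \right)} - -3009\right)\right) = -5923 + \left(\left(\left(-77 + 76 \left(-18\right)\right) + \left(- \frac{3184}{736} + \frac{6216}{-5525}\right)\right) + \left(6 \cdot 7 - -3009\right)\right) = -5923 + \left(\left(\left(-77 - 1368\right) + \left(\left(-3184\right) \frac{1}{736} + 6216 \left(- \frac{1}{5525}\right)\right)\right) + \left(42 + 3009\right)\right) = -5923 + \left(\left(-1445 - \frac{1385411}{254150}\right) + 3051\right) = -5923 + \left(- \frac{368632161}{254150} + 3051\right) = -5923 + \frac{406779489}{254150} = - \frac{1098550961}{254150}$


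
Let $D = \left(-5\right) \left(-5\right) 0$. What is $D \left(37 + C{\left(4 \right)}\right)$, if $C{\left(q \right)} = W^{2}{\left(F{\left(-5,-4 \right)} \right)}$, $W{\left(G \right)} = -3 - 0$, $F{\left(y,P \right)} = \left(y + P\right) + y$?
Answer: $0$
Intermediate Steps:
$F{\left(y,P \right)} = P + 2 y$ ($F{\left(y,P \right)} = \left(P + y\right) + y = P + 2 y$)
$W{\left(G \right)} = -3$ ($W{\left(G \right)} = -3 + 0 = -3$)
$C{\left(q \right)} = 9$ ($C{\left(q \right)} = \left(-3\right)^{2} = 9$)
$D = 0$ ($D = 25 \cdot 0 = 0$)
$D \left(37 + C{\left(4 \right)}\right) = 0 \left(37 + 9\right) = 0 \cdot 46 = 0$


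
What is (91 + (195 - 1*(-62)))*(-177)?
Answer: -61596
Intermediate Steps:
(91 + (195 - 1*(-62)))*(-177) = (91 + (195 + 62))*(-177) = (91 + 257)*(-177) = 348*(-177) = -61596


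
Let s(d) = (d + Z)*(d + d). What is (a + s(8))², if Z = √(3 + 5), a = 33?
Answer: 27969 + 10304*√2 ≈ 42541.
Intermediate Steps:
Z = 2*√2 (Z = √8 = 2*√2 ≈ 2.8284)
s(d) = 2*d*(d + 2*√2) (s(d) = (d + 2*√2)*(d + d) = (d + 2*√2)*(2*d) = 2*d*(d + 2*√2))
(a + s(8))² = (33 + 2*8*(8 + 2*√2))² = (33 + (128 + 32*√2))² = (161 + 32*√2)²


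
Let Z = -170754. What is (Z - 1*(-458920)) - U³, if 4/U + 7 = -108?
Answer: 438264465314/1520875 ≈ 2.8817e+5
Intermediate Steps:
U = -4/115 (U = 4/(-7 - 108) = 4/(-115) = 4*(-1/115) = -4/115 ≈ -0.034783)
(Z - 1*(-458920)) - U³ = (-170754 - 1*(-458920)) - (-4/115)³ = (-170754 + 458920) - 1*(-64/1520875) = 288166 + 64/1520875 = 438264465314/1520875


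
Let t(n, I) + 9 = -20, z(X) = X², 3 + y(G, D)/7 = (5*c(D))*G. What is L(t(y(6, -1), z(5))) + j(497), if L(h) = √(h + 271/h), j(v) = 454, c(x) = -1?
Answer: 454 + 2*I*√8062/29 ≈ 454.0 + 6.1923*I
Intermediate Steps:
y(G, D) = -21 - 35*G (y(G, D) = -21 + 7*((5*(-1))*G) = -21 + 7*(-5*G) = -21 - 35*G)
t(n, I) = -29 (t(n, I) = -9 - 20 = -29)
L(t(y(6, -1), z(5))) + j(497) = √(-29 + 271/(-29)) + 454 = √(-29 + 271*(-1/29)) + 454 = √(-29 - 271/29) + 454 = √(-1112/29) + 454 = 2*I*√8062/29 + 454 = 454 + 2*I*√8062/29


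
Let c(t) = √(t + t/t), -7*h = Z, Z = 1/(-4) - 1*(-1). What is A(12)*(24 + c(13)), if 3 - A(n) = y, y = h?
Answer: 522/7 + 87*√14/28 ≈ 86.197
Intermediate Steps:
Z = ¾ (Z = -¼ + 1 = ¾ ≈ 0.75000)
h = -3/28 (h = -⅐*¾ = -3/28 ≈ -0.10714)
y = -3/28 ≈ -0.10714
A(n) = 87/28 (A(n) = 3 - 1*(-3/28) = 3 + 3/28 = 87/28)
c(t) = √(1 + t) (c(t) = √(t + 1) = √(1 + t))
A(12)*(24 + c(13)) = 87*(24 + √(1 + 13))/28 = 87*(24 + √14)/28 = 522/7 + 87*√14/28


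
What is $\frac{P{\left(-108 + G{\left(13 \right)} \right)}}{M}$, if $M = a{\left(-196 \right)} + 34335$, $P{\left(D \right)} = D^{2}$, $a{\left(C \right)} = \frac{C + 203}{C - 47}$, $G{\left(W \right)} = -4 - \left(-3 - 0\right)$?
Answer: $\frac{2887083}{8343398} \approx 0.34603$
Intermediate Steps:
$G{\left(W \right)} = -1$ ($G{\left(W \right)} = -4 - \left(-3 + 0\right) = -4 - -3 = -4 + 3 = -1$)
$a{\left(C \right)} = \frac{203 + C}{-47 + C}$
$M = \frac{8343398}{243}$ ($M = \frac{203 - 196}{-47 - 196} + 34335 = \frac{1}{-243} \cdot 7 + 34335 = \left(- \frac{1}{243}\right) 7 + 34335 = - \frac{7}{243} + 34335 = \frac{8343398}{243} \approx 34335.0$)
$\frac{P{\left(-108 + G{\left(13 \right)} \right)}}{M} = \frac{\left(-108 - 1\right)^{2}}{\frac{8343398}{243}} = \left(-109\right)^{2} \cdot \frac{243}{8343398} = 11881 \cdot \frac{243}{8343398} = \frac{2887083}{8343398}$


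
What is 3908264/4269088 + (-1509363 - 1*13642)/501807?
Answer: -567581017049/267782280252 ≈ -2.1196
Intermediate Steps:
3908264/4269088 + (-1509363 - 1*13642)/501807 = 3908264*(1/4269088) + (-1509363 - 13642)*(1/501807) = 488533/533636 - 1523005*1/501807 = 488533/533636 - 1523005/501807 = -567581017049/267782280252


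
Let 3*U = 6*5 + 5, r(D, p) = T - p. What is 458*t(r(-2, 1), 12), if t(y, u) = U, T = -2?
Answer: 16030/3 ≈ 5343.3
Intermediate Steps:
r(D, p) = -2 - p
U = 35/3 (U = (6*5 + 5)/3 = (30 + 5)/3 = (⅓)*35 = 35/3 ≈ 11.667)
t(y, u) = 35/3
458*t(r(-2, 1), 12) = 458*(35/3) = 16030/3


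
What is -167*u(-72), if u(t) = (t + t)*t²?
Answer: 124664832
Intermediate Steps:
u(t) = 2*t³ (u(t) = (2*t)*t² = 2*t³)
-167*u(-72) = -334*(-72)³ = -334*(-373248) = -167*(-746496) = 124664832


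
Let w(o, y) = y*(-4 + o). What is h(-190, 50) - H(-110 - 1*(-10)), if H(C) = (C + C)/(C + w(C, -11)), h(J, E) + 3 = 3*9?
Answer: 6314/261 ≈ 24.192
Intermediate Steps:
h(J, E) = 24 (h(J, E) = -3 + 3*9 = -3 + 27 = 24)
H(C) = 2*C/(44 - 10*C) (H(C) = (C + C)/(C - 11*(-4 + C)) = (2*C)/(C + (44 - 11*C)) = (2*C)/(44 - 10*C) = 2*C/(44 - 10*C))
h(-190, 50) - H(-110 - 1*(-10)) = 24 - (-110 - 1*(-10))/(22 - 5*(-110 - 1*(-10))) = 24 - (-110 + 10)/(22 - 5*(-110 + 10)) = 24 - (-100)/(22 - 5*(-100)) = 24 - (-100)/(22 + 500) = 24 - (-100)/522 = 24 - 1*(-50/261) = 24 + 50/261 = 6314/261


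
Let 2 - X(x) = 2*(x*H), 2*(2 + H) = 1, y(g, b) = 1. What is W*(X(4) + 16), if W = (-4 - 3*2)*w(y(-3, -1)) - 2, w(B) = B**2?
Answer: -360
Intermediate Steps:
H = -3/2 (H = -2 + (1/2)*1 = -2 + 1/2 = -3/2 ≈ -1.5000)
X(x) = 2 + 3*x (X(x) = 2 - 2*x*(-3/2) = 2 - 2*(-3*x/2) = 2 - (-3)*x = 2 + 3*x)
W = -12 (W = (-4 - 3*2)*1**2 - 2 = (-4 - 6)*1 - 2 = -10*1 - 2 = -10 - 2 = -12)
W*(X(4) + 16) = -12*((2 + 3*4) + 16) = -12*((2 + 12) + 16) = -12*(14 + 16) = -12*30 = -360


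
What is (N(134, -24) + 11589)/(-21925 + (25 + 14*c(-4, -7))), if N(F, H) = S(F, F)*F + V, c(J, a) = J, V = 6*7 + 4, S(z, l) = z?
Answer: -29591/21956 ≈ -1.3477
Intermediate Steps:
V = 46 (V = 42 + 4 = 46)
N(F, H) = 46 + F**2 (N(F, H) = F*F + 46 = F**2 + 46 = 46 + F**2)
(N(134, -24) + 11589)/(-21925 + (25 + 14*c(-4, -7))) = ((46 + 134**2) + 11589)/(-21925 + (25 + 14*(-4))) = ((46 + 17956) + 11589)/(-21925 + (25 - 56)) = (18002 + 11589)/(-21925 - 31) = 29591/(-21956) = 29591*(-1/21956) = -29591/21956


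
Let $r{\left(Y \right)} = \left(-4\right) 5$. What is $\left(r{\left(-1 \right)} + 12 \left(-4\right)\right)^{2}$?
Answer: $4624$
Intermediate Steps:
$r{\left(Y \right)} = -20$
$\left(r{\left(-1 \right)} + 12 \left(-4\right)\right)^{2} = \left(-20 + 12 \left(-4\right)\right)^{2} = \left(-20 - 48\right)^{2} = \left(-68\right)^{2} = 4624$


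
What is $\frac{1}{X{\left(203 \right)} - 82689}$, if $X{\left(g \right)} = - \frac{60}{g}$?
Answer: $- \frac{203}{16785927} \approx -1.2093 \cdot 10^{-5}$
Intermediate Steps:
$\frac{1}{X{\left(203 \right)} - 82689} = \frac{1}{- \frac{60}{203} - 82689} = \frac{1}{- \frac{16785927}{203}} = - \frac{203}{16785927}$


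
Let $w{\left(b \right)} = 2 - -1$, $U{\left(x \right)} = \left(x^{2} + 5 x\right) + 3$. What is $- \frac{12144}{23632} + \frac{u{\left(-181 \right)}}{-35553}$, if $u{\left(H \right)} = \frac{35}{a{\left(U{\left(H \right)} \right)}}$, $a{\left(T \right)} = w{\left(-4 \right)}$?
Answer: $- \frac{11572268}{22505049} \approx -0.51421$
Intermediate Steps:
$U{\left(x \right)} = 3 + x^{2} + 5 x$
$w{\left(b \right)} = 3$ ($w{\left(b \right)} = 2 + 1 = 3$)
$a{\left(T \right)} = 3$
$u{\left(H \right)} = \frac{35}{3}$
$- \frac{12144}{23632} + \frac{u{\left(-181 \right)}}{-35553} = - \frac{12144}{23632} + \frac{35}{3 \left(-35553\right)} = \left(-12144\right) \frac{1}{23632} + \frac{35}{3} \left(- \frac{1}{35553}\right) = - \frac{759}{1477} - \frac{5}{15237} = - \frac{11572268}{22505049}$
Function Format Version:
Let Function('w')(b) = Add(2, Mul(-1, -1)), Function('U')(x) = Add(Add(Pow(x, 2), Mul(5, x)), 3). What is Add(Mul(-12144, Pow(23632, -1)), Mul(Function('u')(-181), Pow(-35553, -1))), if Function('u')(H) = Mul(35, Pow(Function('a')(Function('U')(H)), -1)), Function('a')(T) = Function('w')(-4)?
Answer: Rational(-11572268, 22505049) ≈ -0.51421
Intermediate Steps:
Function('U')(x) = Add(3, Pow(x, 2), Mul(5, x))
Function('w')(b) = 3 (Function('w')(b) = Add(2, 1) = 3)
Function('a')(T) = 3
Function('u')(H) = Rational(35, 3) (Function('u')(H) = Mul(35, Pow(3, -1)) = Mul(35, Rational(1, 3)) = Rational(35, 3))
Add(Mul(-12144, Pow(23632, -1)), Mul(Function('u')(-181), Pow(-35553, -1))) = Add(Mul(-12144, Pow(23632, -1)), Mul(Rational(35, 3), Pow(-35553, -1))) = Add(Mul(-12144, Rational(1, 23632)), Mul(Rational(35, 3), Rational(-1, 35553))) = Add(Rational(-759, 1477), Rational(-5, 15237)) = Rational(-11572268, 22505049)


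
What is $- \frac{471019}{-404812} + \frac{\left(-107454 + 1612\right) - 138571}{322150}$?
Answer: $\frac{26398727747}{65205092900} \approx 0.40486$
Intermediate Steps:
$- \frac{471019}{-404812} + \frac{\left(-107454 + 1612\right) - 138571}{322150} = \left(-471019\right) \left(- \frac{1}{404812}\right) + \left(-105842 - 138571\right) \frac{1}{322150} = \frac{471019}{404812} - \frac{244413}{322150} = \frac{26398727747}{65205092900}$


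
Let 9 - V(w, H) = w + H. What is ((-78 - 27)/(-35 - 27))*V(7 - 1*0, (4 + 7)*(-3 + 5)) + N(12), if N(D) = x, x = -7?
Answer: -1267/31 ≈ -40.871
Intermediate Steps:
N(D) = -7
V(w, H) = 9 - H - w (V(w, H) = 9 - (w + H) = 9 - (H + w) = 9 + (-H - w) = 9 - H - w)
((-78 - 27)/(-35 - 27))*V(7 - 1*0, (4 + 7)*(-3 + 5)) + N(12) = ((-78 - 27)/(-35 - 27))*(9 - (4 + 7)*(-3 + 5) - (7 - 1*0)) - 7 = (-105/(-62))*(9 - 11*2 - (7 + 0)) - 7 = (-105*(-1/62))*(9 - 1*22 - 1*7) - 7 = 105*(9 - 22 - 7)/62 - 7 = (105/62)*(-20) - 7 = -1050/31 - 7 = -1267/31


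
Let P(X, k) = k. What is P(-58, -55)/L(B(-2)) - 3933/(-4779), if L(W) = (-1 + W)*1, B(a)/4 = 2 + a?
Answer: 29642/531 ≈ 55.823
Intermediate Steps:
B(a) = 8 + 4*a (B(a) = 4*(2 + a) = 8 + 4*a)
L(W) = -1 + W
P(-58, -55)/L(B(-2)) - 3933/(-4779) = -55/(-1 + (8 + 4*(-2))) - 3933/(-4779) = -55/(-1 + (8 - 8)) - 3933*(-1/4779) = -55/(-1 + 0) + 437/531 = -55/(-1) + 437/531 = -55*(-1) + 437/531 = 55 + 437/531 = 29642/531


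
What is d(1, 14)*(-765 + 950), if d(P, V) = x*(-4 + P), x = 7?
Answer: -3885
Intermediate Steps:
d(P, V) = -28 + 7*P (d(P, V) = 7*(-4 + P) = -28 + 7*P)
d(1, 14)*(-765 + 950) = (-28 + 7*1)*(-765 + 950) = (-28 + 7)*185 = -21*185 = -3885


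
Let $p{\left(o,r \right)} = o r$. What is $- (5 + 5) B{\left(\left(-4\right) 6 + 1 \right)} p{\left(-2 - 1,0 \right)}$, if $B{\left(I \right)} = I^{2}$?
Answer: $0$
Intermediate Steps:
$- (5 + 5) B{\left(\left(-4\right) 6 + 1 \right)} p{\left(-2 - 1,0 \right)} = - (5 + 5) \left(\left(-4\right) 6 + 1\right)^{2} \left(-2 - 1\right) 0 = \left(-1\right) 10 \left(-24 + 1\right)^{2} \left(-2 - 1\right) 0 = - 10 \left(-23\right)^{2} \left(\left(-3\right) 0\right) = \left(-10\right) 529 \cdot 0 = \left(-5290\right) 0 = 0$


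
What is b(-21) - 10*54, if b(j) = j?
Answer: -561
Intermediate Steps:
b(-21) - 10*54 = -21 - 10*54 = -21 - 540 = -561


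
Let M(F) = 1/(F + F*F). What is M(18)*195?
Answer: 65/114 ≈ 0.57018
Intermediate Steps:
M(F) = 1/(F + F**2)
M(18)*195 = (1/(18*(1 + 18)))*195 = ((1/18)/19)*195 = ((1/18)*(1/19))*195 = (1/342)*195 = 65/114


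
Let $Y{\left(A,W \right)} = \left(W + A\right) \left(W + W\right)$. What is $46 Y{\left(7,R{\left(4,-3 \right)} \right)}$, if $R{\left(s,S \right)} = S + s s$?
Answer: $23920$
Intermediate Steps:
$R{\left(s,S \right)} = S + s^{2}$
$Y{\left(A,W \right)} = 2 W \left(A + W\right)$ ($Y{\left(A,W \right)} = \left(A + W\right) 2 W = 2 W \left(A + W\right)$)
$46 Y{\left(7,R{\left(4,-3 \right)} \right)} = 46 \cdot 2 \left(-3 + 4^{2}\right) \left(7 - \left(3 - 4^{2}\right)\right) = 46 \cdot 2 \left(-3 + 16\right) \left(7 + \left(-3 + 16\right)\right) = 46 \cdot 2 \cdot 13 \left(7 + 13\right) = 46 \cdot 2 \cdot 13 \cdot 20 = 46 \cdot 520 = 23920$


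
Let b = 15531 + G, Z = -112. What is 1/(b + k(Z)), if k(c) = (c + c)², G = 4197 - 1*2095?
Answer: 1/67809 ≈ 1.4747e-5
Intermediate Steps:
G = 2102 (G = 4197 - 2095 = 2102)
b = 17633 (b = 15531 + 2102 = 17633)
k(c) = 4*c² (k(c) = (2*c)² = 4*c²)
1/(b + k(Z)) = 1/(17633 + 4*(-112)²) = 1/(17633 + 4*12544) = 1/(17633 + 50176) = 1/67809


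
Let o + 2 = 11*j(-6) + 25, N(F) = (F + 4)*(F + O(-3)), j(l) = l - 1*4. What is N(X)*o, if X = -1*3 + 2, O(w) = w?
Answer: 1044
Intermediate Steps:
j(l) = -4 + l (j(l) = l - 4 = -4 + l)
X = -1 (X = -3 + 2 = -1)
N(F) = (-3 + F)*(4 + F) (N(F) = (F + 4)*(F - 3) = (4 + F)*(-3 + F) = (-3 + F)*(4 + F))
o = -87 (o = -2 + (11*(-4 - 6) + 25) = -2 + (11*(-10) + 25) = -2 + (-110 + 25) = -2 - 85 = -87)
N(X)*o = (-12 - 1 + (-1)²)*(-87) = (-12 - 1 + 1)*(-87) = -12*(-87) = 1044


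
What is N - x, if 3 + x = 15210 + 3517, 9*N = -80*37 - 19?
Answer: -19055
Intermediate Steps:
N = -331 (N = (-80*37 - 19)/9 = (-2960 - 19)/9 = (⅑)*(-2979) = -331)
x = 18724 (x = -3 + (15210 + 3517) = -3 + 18727 = 18724)
N - x = -331 - 1*18724 = -331 - 18724 = -19055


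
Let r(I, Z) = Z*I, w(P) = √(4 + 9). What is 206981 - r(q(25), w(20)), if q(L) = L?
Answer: 206981 - 25*√13 ≈ 2.0689e+5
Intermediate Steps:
w(P) = √13
r(I, Z) = I*Z
206981 - r(q(25), w(20)) = 206981 - 25*√13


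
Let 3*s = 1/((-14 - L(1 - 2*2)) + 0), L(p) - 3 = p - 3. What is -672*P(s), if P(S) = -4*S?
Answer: -896/11 ≈ -81.455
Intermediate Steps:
L(p) = p (L(p) = 3 + (p - 3) = 3 + (-3 + p) = p)
s = -1/33 (s = 1/(3*((-14 - (1 - 2*2)) + 0)) = 1/(3*((-14 - (1 - 4)) + 0)) = 1/(3*((-14 - 1*(-3)) + 0)) = 1/(3*((-14 + 3) + 0)) = 1/(3*(-11 + 0)) = (⅓)/(-11) = (⅓)*(-1/11) = -1/33 ≈ -0.030303)
-672*P(s) = -(-2688)*(-1)/33 = -672*4/33 = -896/11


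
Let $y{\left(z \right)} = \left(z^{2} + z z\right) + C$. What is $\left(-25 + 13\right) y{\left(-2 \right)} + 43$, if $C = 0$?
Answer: $-53$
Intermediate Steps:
$y{\left(z \right)} = 2 z^{2}$ ($y{\left(z \right)} = \left(z^{2} + z z\right) + 0 = \left(z^{2} + z^{2}\right) + 0 = 2 z^{2} + 0 = 2 z^{2}$)
$\left(-25 + 13\right) y{\left(-2 \right)} + 43 = \left(-25 + 13\right) 2 \left(-2\right)^{2} + 43 = - 12 \cdot 2 \cdot 4 + 43 = \left(-12\right) 8 + 43 = -96 + 43 = -53$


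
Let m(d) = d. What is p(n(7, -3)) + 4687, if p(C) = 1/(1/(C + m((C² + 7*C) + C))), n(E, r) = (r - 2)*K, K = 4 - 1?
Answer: 4777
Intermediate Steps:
K = 3
n(E, r) = -6 + 3*r (n(E, r) = (r - 2)*3 = (-2 + r)*3 = -6 + 3*r)
p(C) = C² + 9*C (p(C) = 1/(1/(C + ((C² + 7*C) + C))) = 1/(1/(C + (C² + 8*C))) = 1/(1/(C² + 9*C)) = C² + 9*C)
p(n(7, -3)) + 4687 = (-6 + 3*(-3))*(9 + (-6 + 3*(-3))) + 4687 = (-6 - 9)*(9 + (-6 - 9)) + 4687 = -15*(9 - 15) + 4687 = -15*(-6) + 4687 = 90 + 4687 = 4777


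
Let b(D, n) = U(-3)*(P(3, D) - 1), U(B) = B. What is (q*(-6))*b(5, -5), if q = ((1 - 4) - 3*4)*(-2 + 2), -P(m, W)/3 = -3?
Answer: 0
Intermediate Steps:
P(m, W) = 9 (P(m, W) = -3*(-3) = 9)
b(D, n) = -24 (b(D, n) = -3*(9 - 1) = -3*8 = -24)
q = 0 (q = (-3 - 12)*0 = -15*0 = 0)
(q*(-6))*b(5, -5) = (0*(-6))*(-24) = 0*(-24) = 0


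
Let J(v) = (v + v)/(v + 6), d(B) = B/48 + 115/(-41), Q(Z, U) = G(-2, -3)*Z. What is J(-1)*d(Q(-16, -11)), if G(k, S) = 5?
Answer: 220/123 ≈ 1.7886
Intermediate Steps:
Q(Z, U) = 5*Z
d(B) = -115/41 + B/48 (d(B) = B*(1/48) + 115*(-1/41) = B/48 - 115/41 = -115/41 + B/48)
J(v) = 2*v/(6 + v) (J(v) = (2*v)/(6 + v) = 2*v/(6 + v))
J(-1)*d(Q(-16, -11)) = (2*(-1)/(6 - 1))*(-115/41 + (5*(-16))/48) = (2*(-1)/5)*(-115/41 + (1/48)*(-80)) = (2*(-1)*(⅕))*(-115/41 - 5/3) = -⅖*(-550/123) = 220/123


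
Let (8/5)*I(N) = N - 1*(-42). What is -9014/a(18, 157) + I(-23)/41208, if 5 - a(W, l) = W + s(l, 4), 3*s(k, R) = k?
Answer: 2228698127/16153536 ≈ 137.97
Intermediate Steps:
s(k, R) = k/3
I(N) = 105/4 + 5*N/8 (I(N) = 5*(N - 1*(-42))/8 = 5*(N + 42)/8 = 5*(42 + N)/8 = 105/4 + 5*N/8)
a(W, l) = 5 - W - l/3 (a(W, l) = 5 - (W + l/3) = 5 + (-W - l/3) = 5 - W - l/3)
-9014/a(18, 157) + I(-23)/41208 = -9014/(5 - 1*18 - 1/3*157) + (105/4 + (5/8)*(-23))/41208 = -9014/(5 - 18 - 157/3) + (105/4 - 115/8)*(1/41208) = -9014/(-196/3) + (95/8)*(1/41208) = -9014*(-3/196) + 95/329664 = 13521/98 + 95/329664 = 2228698127/16153536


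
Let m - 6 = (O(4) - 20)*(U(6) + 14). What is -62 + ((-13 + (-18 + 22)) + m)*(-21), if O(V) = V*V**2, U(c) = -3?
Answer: -10163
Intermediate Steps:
O(V) = V**3
m = 490 (m = 6 + (4**3 - 20)*(-3 + 14) = 6 + (64 - 20)*11 = 6 + 44*11 = 6 + 484 = 490)
-62 + ((-13 + (-18 + 22)) + m)*(-21) = -62 + ((-13 + (-18 + 22)) + 490)*(-21) = -62 + ((-13 + 4) + 490)*(-21) = -62 + (-9 + 490)*(-21) = -62 + 481*(-21) = -62 - 10101 = -10163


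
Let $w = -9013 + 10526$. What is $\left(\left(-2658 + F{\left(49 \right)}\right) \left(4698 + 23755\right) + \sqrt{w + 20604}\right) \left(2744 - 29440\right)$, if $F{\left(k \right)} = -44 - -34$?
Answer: $2026562876384 - 26696 \sqrt{22117} \approx 2.0266 \cdot 10^{12}$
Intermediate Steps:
$w = 1513$
$F{\left(k \right)} = -10$ ($F{\left(k \right)} = -44 + 34 = -10$)
$\left(\left(-2658 + F{\left(49 \right)}\right) \left(4698 + 23755\right) + \sqrt{w + 20604}\right) \left(2744 - 29440\right) = \left(\left(-2658 - 10\right) \left(4698 + 23755\right) + \sqrt{1513 + 20604}\right) \left(2744 - 29440\right) = \left(\left(-2668\right) 28453 + \sqrt{22117}\right) \left(-26696\right) = \left(-75912604 + \sqrt{22117}\right) \left(-26696\right) = 2026562876384 - 26696 \sqrt{22117}$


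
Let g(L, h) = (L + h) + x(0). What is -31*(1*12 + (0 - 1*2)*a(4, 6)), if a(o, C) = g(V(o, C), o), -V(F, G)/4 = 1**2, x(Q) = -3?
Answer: -558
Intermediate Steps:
V(F, G) = -4 (V(F, G) = -4*1**2 = -4*1 = -4)
g(L, h) = -3 + L + h (g(L, h) = (L + h) - 3 = -3 + L + h)
a(o, C) = -7 + o (a(o, C) = -3 - 4 + o = -7 + o)
-31*(1*12 + (0 - 1*2)*a(4, 6)) = -31*(1*12 + (0 - 1*2)*(-7 + 4)) = -31*(12 + (0 - 2)*(-3)) = -31*(12 - 2*(-3)) = -31*(12 + 6) = -31*18 = -558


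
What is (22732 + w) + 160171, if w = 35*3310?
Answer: 298753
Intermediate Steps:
w = 115850
(22732 + w) + 160171 = (22732 + 115850) + 160171 = 138582 + 160171 = 298753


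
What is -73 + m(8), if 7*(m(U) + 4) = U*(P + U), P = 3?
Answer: -451/7 ≈ -64.429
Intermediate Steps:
m(U) = -4 + U*(3 + U)/7 (m(U) = -4 + (U*(3 + U))/7 = -4 + U*(3 + U)/7)
-73 + m(8) = -73 + (-4 + (1/7)*8**2 + (3/7)*8) = -73 + (-4 + (1/7)*64 + 24/7) = -73 + (-4 + 64/7 + 24/7) = -73 + 60/7 = -451/7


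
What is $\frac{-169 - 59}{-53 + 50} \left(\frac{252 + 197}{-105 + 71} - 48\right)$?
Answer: $- \frac{79078}{17} \approx -4651.6$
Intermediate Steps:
$\frac{-169 - 59}{-53 + 50} \left(\frac{252 + 197}{-105 + 71} - 48\right) = - \frac{228}{-3} \left(\frac{449}{-34} - 48\right) = \left(-228\right) \left(- \frac{1}{3}\right) \left(449 \left(- \frac{1}{34}\right) - 48\right) = 76 \left(- \frac{449}{34} - 48\right) = 76 \left(- \frac{2081}{34}\right) = - \frac{79078}{17}$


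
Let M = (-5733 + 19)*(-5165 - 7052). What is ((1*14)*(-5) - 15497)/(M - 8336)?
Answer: -5189/23266534 ≈ -0.00022302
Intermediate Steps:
M = 69807938 (M = -5714*(-12217) = 69807938)
((1*14)*(-5) - 15497)/(M - 8336) = ((1*14)*(-5) - 15497)/(69807938 - 8336) = (14*(-5) - 15497)/69799602 = (-70 - 15497)*(1/69799602) = -15567*1/69799602 = -5189/23266534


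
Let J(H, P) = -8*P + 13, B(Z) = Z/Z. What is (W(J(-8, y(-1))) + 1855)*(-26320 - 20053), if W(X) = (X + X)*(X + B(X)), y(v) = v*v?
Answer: -88804295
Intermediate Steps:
B(Z) = 1
y(v) = v²
J(H, P) = 13 - 8*P
W(X) = 2*X*(1 + X) (W(X) = (X + X)*(X + 1) = (2*X)*(1 + X) = 2*X*(1 + X))
(W(J(-8, y(-1))) + 1855)*(-26320 - 20053) = (2*(13 - 8*(-1)²)*(1 + (13 - 8*(-1)²)) + 1855)*(-26320 - 20053) = (2*(13 - 8*1)*(1 + (13 - 8*1)) + 1855)*(-46373) = (2*(13 - 8)*(1 + (13 - 8)) + 1855)*(-46373) = (2*5*(1 + 5) + 1855)*(-46373) = (2*5*6 + 1855)*(-46373) = (60 + 1855)*(-46373) = 1915*(-46373) = -88804295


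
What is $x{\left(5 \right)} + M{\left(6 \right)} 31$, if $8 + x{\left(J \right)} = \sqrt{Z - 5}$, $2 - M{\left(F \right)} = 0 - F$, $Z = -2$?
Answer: $240 + i \sqrt{7} \approx 240.0 + 2.6458 i$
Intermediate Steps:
$M{\left(F \right)} = 2 + F$ ($M{\left(F \right)} = 2 - \left(0 - F\right) = 2 - - F = 2 + F$)
$x{\left(J \right)} = -8 + i \sqrt{7}$ ($x{\left(J \right)} = -8 + \sqrt{-2 - 5} = -8 + \sqrt{-7} = -8 + i \sqrt{7}$)
$x{\left(5 \right)} + M{\left(6 \right)} 31 = \left(-8 + i \sqrt{7}\right) + \left(2 + 6\right) 31 = \left(-8 + i \sqrt{7}\right) + 8 \cdot 31 = \left(-8 + i \sqrt{7}\right) + 248 = 240 + i \sqrt{7}$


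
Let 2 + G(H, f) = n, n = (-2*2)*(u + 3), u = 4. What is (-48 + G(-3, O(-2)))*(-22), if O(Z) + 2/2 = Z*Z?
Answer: 1716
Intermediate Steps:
O(Z) = -1 + Z² (O(Z) = -1 + Z*Z = -1 + Z²)
n = -28 (n = (-2*2)*(4 + 3) = -4*7 = -28)
G(H, f) = -30 (G(H, f) = -2 - 28 = -30)
(-48 + G(-3, O(-2)))*(-22) = (-48 - 30)*(-22) = -78*(-22) = 1716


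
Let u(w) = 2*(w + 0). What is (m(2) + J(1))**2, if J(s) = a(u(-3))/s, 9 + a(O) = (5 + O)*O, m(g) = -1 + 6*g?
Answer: 64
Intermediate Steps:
u(w) = 2*w
a(O) = -9 + O*(5 + O) (a(O) = -9 + (5 + O)*O = -9 + O*(5 + O))
J(s) = -3/s (J(s) = (-9 + (2*(-3))**2 + 5*(2*(-3)))/s = (-9 + (-6)**2 + 5*(-6))/s = (-9 + 36 - 30)/s = -3/s)
(m(2) + J(1))**2 = ((-1 + 6*2) - 3/1)**2 = ((-1 + 12) - 3*1)**2 = (11 - 3)**2 = 8**2 = 64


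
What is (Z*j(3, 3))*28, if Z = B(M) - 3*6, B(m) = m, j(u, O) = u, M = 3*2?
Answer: -1008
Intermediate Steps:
M = 6
Z = -12 (Z = 6 - 3*6 = 6 - 18 = -12)
(Z*j(3, 3))*28 = -12*3*28 = -36*28 = -1008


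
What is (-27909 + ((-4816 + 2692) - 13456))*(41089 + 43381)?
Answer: -3673515830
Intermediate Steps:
(-27909 + ((-4816 + 2692) - 13456))*(41089 + 43381) = (-27909 + (-2124 - 13456))*84470 = (-27909 - 15580)*84470 = -43489*84470 = -3673515830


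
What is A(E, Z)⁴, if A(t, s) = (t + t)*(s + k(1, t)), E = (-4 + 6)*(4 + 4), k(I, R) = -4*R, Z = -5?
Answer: 23768199069696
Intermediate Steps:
E = 16 (E = 2*8 = 16)
A(t, s) = 2*t*(s - 4*t) (A(t, s) = (t + t)*(s - 4*t) = (2*t)*(s - 4*t) = 2*t*(s - 4*t))
A(E, Z)⁴ = (2*16*(-5 - 4*16))⁴ = (2*16*(-5 - 64))⁴ = (2*16*(-69))⁴ = (-2208)⁴ = 23768199069696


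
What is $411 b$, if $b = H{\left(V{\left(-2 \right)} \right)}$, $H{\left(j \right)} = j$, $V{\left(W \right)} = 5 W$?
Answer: $-4110$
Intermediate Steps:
$b = -10$ ($b = 5 \left(-2\right) = -10$)
$411 b = 411 \left(-10\right) = -4110$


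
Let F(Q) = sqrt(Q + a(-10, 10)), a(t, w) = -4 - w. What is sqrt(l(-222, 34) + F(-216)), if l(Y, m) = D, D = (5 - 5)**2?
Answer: 230**(1/4)*sqrt(I) ≈ 2.7537 + 2.7537*I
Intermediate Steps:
F(Q) = sqrt(-14 + Q) (F(Q) = sqrt(Q + (-4 - 1*10)) = sqrt(Q + (-4 - 10)) = sqrt(Q - 14) = sqrt(-14 + Q))
D = 0 (D = 0**2 = 0)
l(Y, m) = 0
sqrt(l(-222, 34) + F(-216)) = sqrt(0 + sqrt(-14 - 216)) = sqrt(0 + sqrt(-230)) = sqrt(0 + I*sqrt(230)) = sqrt(I*sqrt(230)) = 230**(1/4)*sqrt(I)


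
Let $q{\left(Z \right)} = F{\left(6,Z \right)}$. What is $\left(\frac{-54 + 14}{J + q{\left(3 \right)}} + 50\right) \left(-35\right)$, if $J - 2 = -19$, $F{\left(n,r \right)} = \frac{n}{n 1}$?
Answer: $- \frac{3675}{2} \approx -1837.5$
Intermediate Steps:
$F{\left(n,r \right)} = 1$ ($F{\left(n,r \right)} = \frac{n}{n} = 1$)
$J = -17$ ($J = 2 - 19 = -17$)
$q{\left(Z \right)} = 1$
$\left(\frac{-54 + 14}{J + q{\left(3 \right)}} + 50\right) \left(-35\right) = \left(\frac{-54 + 14}{-17 + 1} + 50\right) \left(-35\right) = \left(- \frac{40}{-16} + 50\right) \left(-35\right) = \left(\left(-40\right) \left(- \frac{1}{16}\right) + 50\right) \left(-35\right) = \left(\frac{5}{2} + 50\right) \left(-35\right) = \frac{105}{2} \left(-35\right) = - \frac{3675}{2}$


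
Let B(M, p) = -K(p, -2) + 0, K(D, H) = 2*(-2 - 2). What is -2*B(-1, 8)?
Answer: -16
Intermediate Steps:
K(D, H) = -8 (K(D, H) = 2*(-4) = -8)
B(M, p) = 8 (B(M, p) = -1*(-8) + 0 = 8 + 0 = 8)
-2*B(-1, 8) = -2*8 = -16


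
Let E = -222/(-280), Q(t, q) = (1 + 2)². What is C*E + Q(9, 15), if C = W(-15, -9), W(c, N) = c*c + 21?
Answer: 14283/70 ≈ 204.04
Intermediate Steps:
Q(t, q) = 9 (Q(t, q) = 3² = 9)
W(c, N) = 21 + c² (W(c, N) = c² + 21 = 21 + c²)
C = 246 (C = 21 + (-15)² = 21 + 225 = 246)
E = 111/140 (E = -222*(-1/280) = 111/140 ≈ 0.79286)
C*E + Q(9, 15) = 246*(111/140) + 9 = 13653/70 + 9 = 14283/70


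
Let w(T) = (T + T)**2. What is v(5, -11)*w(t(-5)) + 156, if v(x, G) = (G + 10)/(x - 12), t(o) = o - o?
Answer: 156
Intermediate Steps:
t(o) = 0
v(x, G) = (10 + G)/(-12 + x)
w(T) = 4*T**2 (w(T) = (2*T)**2 = 4*T**2)
v(5, -11)*w(t(-5)) + 156 = ((10 - 11)/(-12 + 5))*(4*0**2) + 156 = (-1/(-7))*(4*0) + 156 = -1/7*(-1)*0 + 156 = (1/7)*0 + 156 = 0 + 156 = 156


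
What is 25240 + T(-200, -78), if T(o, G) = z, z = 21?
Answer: 25261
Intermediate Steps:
T(o, G) = 21
25240 + T(-200, -78) = 25240 + 21 = 25261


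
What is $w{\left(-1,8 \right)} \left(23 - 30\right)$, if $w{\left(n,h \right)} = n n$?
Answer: $-7$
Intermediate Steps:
$w{\left(n,h \right)} = n^{2}$
$w{\left(-1,8 \right)} \left(23 - 30\right) = \left(-1\right)^{2} \left(23 - 30\right) = 1 \left(-7\right) = -7$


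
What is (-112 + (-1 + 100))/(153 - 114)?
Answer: -⅓ ≈ -0.33333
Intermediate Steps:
(-112 + (-1 + 100))/(153 - 114) = (-112 + 99)/39 = -13*1/39 = -⅓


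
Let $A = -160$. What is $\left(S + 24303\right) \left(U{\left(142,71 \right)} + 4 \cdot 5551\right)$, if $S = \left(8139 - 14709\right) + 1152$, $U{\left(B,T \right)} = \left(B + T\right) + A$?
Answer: $420323445$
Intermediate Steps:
$U{\left(B,T \right)} = -160 + B + T$ ($U{\left(B,T \right)} = \left(B + T\right) - 160 = -160 + B + T$)
$S = -5418$ ($S = -6570 + 1152 = -5418$)
$\left(S + 24303\right) \left(U{\left(142,71 \right)} + 4 \cdot 5551\right) = \left(-5418 + 24303\right) \left(\left(-160 + 142 + 71\right) + 4 \cdot 5551\right) = 18885 \left(53 + 22204\right) = 18885 \cdot 22257 = 420323445$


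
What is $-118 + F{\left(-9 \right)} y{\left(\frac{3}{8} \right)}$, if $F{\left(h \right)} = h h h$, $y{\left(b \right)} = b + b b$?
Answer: $- \frac{31609}{64} \approx -493.89$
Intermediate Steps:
$y{\left(b \right)} = b + b^{2}$
$F{\left(h \right)} = h^{3}$ ($F{\left(h \right)} = h^{2} h = h^{3}$)
$-118 + F{\left(-9 \right)} y{\left(\frac{3}{8} \right)} = -118 + \left(-9\right)^{3} \cdot \frac{3}{8} \left(1 + \frac{3}{8}\right) = -118 - 729 \cdot 3 \cdot \frac{1}{8} \left(1 + 3 \cdot \frac{1}{8}\right) = -118 - 729 \frac{3 \left(1 + \frac{3}{8}\right)}{8} = -118 - 729 \cdot \frac{3}{8} \cdot \frac{11}{8} = -118 - \frac{24057}{64} = - \frac{31609}{64}$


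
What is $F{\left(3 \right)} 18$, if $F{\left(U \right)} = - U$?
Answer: $-54$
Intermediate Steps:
$F{\left(3 \right)} 18 = \left(-1\right) 3 \cdot 18 = \left(-3\right) 18 = -54$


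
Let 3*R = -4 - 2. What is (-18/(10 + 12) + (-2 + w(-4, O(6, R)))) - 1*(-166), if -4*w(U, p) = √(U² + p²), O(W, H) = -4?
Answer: 1795/11 - √2 ≈ 161.77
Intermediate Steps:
R = -2 (R = (-4 - 2)/3 = (⅓)*(-6) = -2)
w(U, p) = -√(U² + p²)/4
(-18/(10 + 12) + (-2 + w(-4, O(6, R)))) - 1*(-166) = (-18/(10 + 12) + (-2 - √((-4)² + (-4)²)/4)) - 1*(-166) = (-18/22 + (-2 - √(16 + 16)/4)) + 166 = ((1/22)*(-18) + (-2 - √2)) + 166 = (-9/11 + (-2 - √2)) + 166 = (-31/11 - √2) + 166 = 1795/11 - √2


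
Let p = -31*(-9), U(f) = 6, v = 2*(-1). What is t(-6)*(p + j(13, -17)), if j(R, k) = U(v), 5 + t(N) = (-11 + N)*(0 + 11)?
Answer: -54720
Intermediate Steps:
v = -2
t(N) = -126 + 11*N (t(N) = -5 + (-11 + N)*(0 + 11) = -5 + (-11 + N)*11 = -5 + (-121 + 11*N) = -126 + 11*N)
j(R, k) = 6
p = 279
t(-6)*(p + j(13, -17)) = (-126 + 11*(-6))*(279 + 6) = (-126 - 66)*285 = -192*285 = -54720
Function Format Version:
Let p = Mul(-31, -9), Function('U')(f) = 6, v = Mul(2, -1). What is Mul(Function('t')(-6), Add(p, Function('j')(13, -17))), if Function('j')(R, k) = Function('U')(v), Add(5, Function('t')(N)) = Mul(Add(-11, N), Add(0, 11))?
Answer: -54720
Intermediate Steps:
v = -2
Function('t')(N) = Add(-126, Mul(11, N)) (Function('t')(N) = Add(-5, Mul(Add(-11, N), Add(0, 11))) = Add(-5, Mul(Add(-11, N), 11)) = Add(-5, Add(-121, Mul(11, N))) = Add(-126, Mul(11, N)))
Function('j')(R, k) = 6
p = 279
Mul(Function('t')(-6), Add(p, Function('j')(13, -17))) = Mul(Add(-126, Mul(11, -6)), Add(279, 6)) = Mul(Add(-126, -66), 285) = Mul(-192, 285) = -54720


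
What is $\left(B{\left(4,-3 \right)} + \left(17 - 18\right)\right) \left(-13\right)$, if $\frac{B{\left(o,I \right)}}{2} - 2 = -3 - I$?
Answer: $-39$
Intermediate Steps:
$B{\left(o,I \right)} = -2 - 2 I$ ($B{\left(o,I \right)} = 4 + 2 \left(-3 - I\right) = 4 - \left(6 + 2 I\right) = -2 - 2 I$)
$\left(B{\left(4,-3 \right)} + \left(17 - 18\right)\right) \left(-13\right) = \left(\left(-2 - -6\right) + \left(17 - 18\right)\right) \left(-13\right) = \left(\left(-2 + 6\right) - 1\right) \left(-13\right) = \left(4 - 1\right) \left(-13\right) = 3 \left(-13\right) = -39$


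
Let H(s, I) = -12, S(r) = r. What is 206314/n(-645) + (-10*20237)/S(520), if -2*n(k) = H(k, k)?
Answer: 5303453/156 ≈ 33997.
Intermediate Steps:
n(k) = 6 (n(k) = -½*(-12) = 6)
206314/n(-645) + (-10*20237)/S(520) = 206314/6 - 10*20237/520 = 206314*(⅙) - 202370*1/520 = 103157/3 - 20237/52 = 5303453/156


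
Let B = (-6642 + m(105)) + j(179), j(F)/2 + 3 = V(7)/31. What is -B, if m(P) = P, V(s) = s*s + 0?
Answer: 202735/31 ≈ 6539.8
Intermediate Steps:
V(s) = s² (V(s) = s² + 0 = s²)
j(F) = -88/31 (j(F) = -6 + 2*(7²/31) = -6 + 2*(49*(1/31)) = -6 + 2*(49/31) = -6 + 98/31 = -88/31)
B = -202735/31 (B = (-6642 + 105) - 88/31 = -6537 - 88/31 = -202735/31 ≈ -6539.8)
-B = -1*(-202735/31) = 202735/31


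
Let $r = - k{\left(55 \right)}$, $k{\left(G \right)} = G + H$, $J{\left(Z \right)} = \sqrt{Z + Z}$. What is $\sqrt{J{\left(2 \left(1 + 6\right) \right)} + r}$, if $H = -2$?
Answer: $\sqrt{-53 + 2 \sqrt{7}} \approx 6.9071 i$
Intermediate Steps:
$J{\left(Z \right)} = \sqrt{2} \sqrt{Z}$ ($J{\left(Z \right)} = \sqrt{2 Z} = \sqrt{2} \sqrt{Z}$)
$k{\left(G \right)} = -2 + G$ ($k{\left(G \right)} = G - 2 = -2 + G$)
$r = -53$ ($r = - (-2 + 55) = \left(-1\right) 53 = -53$)
$\sqrt{J{\left(2 \left(1 + 6\right) \right)} + r} = \sqrt{\sqrt{2} \sqrt{2 \left(1 + 6\right)} - 53} = \sqrt{\sqrt{2} \sqrt{2 \cdot 7} - 53} = \sqrt{\sqrt{2} \sqrt{14} - 53} = \sqrt{2 \sqrt{7} - 53} = \sqrt{-53 + 2 \sqrt{7}}$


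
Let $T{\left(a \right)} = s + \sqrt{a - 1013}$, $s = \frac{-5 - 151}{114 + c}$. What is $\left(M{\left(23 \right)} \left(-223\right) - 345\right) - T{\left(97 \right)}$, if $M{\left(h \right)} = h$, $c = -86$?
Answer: $- \frac{38279}{7} - 2 i \sqrt{229} \approx -5468.4 - 30.266 i$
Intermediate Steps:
$s = - \frac{39}{7}$ ($s = \frac{-5 - 151}{114 - 86} = - \frac{156}{28} = \left(-156\right) \frac{1}{28} = - \frac{39}{7} \approx -5.5714$)
$T{\left(a \right)} = - \frac{39}{7} + \sqrt{-1013 + a}$ ($T{\left(a \right)} = - \frac{39}{7} + \sqrt{a - 1013} = - \frac{39}{7} + \sqrt{-1013 + a}$)
$\left(M{\left(23 \right)} \left(-223\right) - 345\right) - T{\left(97 \right)} = \left(23 \left(-223\right) - 345\right) - \left(- \frac{39}{7} + \sqrt{-1013 + 97}\right) = \left(-5129 - 345\right) - \left(- \frac{39}{7} + \sqrt{-916}\right) = -5474 - \left(- \frac{39}{7} + 2 i \sqrt{229}\right) = -5474 + \left(\frac{39}{7} - 2 i \sqrt{229}\right) = - \frac{38279}{7} - 2 i \sqrt{229}$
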